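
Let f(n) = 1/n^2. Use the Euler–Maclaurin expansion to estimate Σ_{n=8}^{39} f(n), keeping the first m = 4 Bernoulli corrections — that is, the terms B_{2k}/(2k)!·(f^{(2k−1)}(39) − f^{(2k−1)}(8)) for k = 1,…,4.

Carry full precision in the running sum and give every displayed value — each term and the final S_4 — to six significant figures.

S_4 ≈ 0.107822

Integral: ∫_8^39 1/x^2 dx = 0.0993590.
Endpoint term: (f(8) + f(39))/2 = (0.0156250 + 0.000657462)/2 = 0.00814123.
So far: 0.107500.
Order-1 term: 1/12 · (-3.37160e-05 − (-0.00390625)) = 0.000322711.
Partial sum through k=1: 0.107823.
Order-2 term: −1/720 · (-2.66004e-07 − (-0.000732422)) = -1.01688e-06.
Partial sum through k=2: 0.107822.
Order-3 term: 1/30240 · (-5.24663e-09 − (-0.000343323)) = 1.13531e-08.
Partial sum through k=3: 0.107822.
Order-4 term: −1/1209600 · (-1.93170e-10 − (-0.000300407)) = -2.48353e-10.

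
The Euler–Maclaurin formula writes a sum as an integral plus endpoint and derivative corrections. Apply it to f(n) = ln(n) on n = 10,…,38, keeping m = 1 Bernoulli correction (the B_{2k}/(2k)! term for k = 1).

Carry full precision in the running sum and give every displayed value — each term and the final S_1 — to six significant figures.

S_1 ≈ 90.1664

The integral term ∫_10^38 ln(x) dx = 87.2024.
½[f(10) + f(38)] = ½[2.30259 + 3.63759] = 2.97009.
Running total after boundary: 90.1725.
k=1: B_{2}/(2)! × [f^{(1)}(38) − f^{(1)}(10)] = 1/12 × (0.0263158 − 0.100000) = -0.00614035.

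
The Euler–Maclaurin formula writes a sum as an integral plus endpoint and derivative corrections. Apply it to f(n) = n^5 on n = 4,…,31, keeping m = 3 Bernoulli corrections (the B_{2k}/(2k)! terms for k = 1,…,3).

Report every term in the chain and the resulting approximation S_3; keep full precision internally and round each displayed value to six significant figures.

∫_4^31 x^5 dx evaluates to 1.47917e+08.
½[f(4) + f(31)] = ½[1024.00 + 2.86292e+07] = 1.43151e+07.
So far: 1.62232e+08.
Correction k=1: B_{2}/2! · (f^{(1)}(31) − f^{(1)}(4)) = 1/12 · (4.61760e+06 − 1280.00) = 384694.
Partial sum through k=1: 1.62616e+08.
Correction k=2: B_{4}/4! · (f^{(3)}(31) − f^{(3)}(4)) = −1/720 · (57660.0 − 960.000) = -78.7500.
Partial sum through k=2: 1.62616e+08.
Correction k=3: B_{6}/6! · (f^{(5)}(31) − f^{(5)}(4)) = 1/30240 · (120.000 − 120.000) = 0.00000.

S_3 ≈ 1.62616e+08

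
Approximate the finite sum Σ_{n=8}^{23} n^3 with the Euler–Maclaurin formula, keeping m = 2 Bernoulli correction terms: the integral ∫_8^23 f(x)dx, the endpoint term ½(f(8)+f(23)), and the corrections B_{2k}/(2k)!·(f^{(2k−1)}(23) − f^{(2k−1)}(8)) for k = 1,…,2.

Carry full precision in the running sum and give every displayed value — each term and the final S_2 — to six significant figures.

S_2 ≈ 75392.0

∫_8^23 x^3 dx evaluates to 68936.2.
Boundary: ½(f(8) + f(23)) = ½(512.000 + 12167.0) = 6339.50.
Integral + boundary = 75275.8.
Order-1 term: 1/12 · (1587.00 − 192.000) = 116.250.
Running total after k=1: 75392.0.
Order-2 term: −1/720 · (6.00000 − 6.00000) = 0.00000.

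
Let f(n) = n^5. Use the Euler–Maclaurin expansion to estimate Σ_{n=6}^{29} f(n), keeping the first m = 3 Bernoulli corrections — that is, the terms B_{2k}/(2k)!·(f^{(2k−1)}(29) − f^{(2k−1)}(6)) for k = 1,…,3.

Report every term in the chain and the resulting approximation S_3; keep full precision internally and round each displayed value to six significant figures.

The integral term ∫_6^29 x^5 dx = 9.91294e+07.
½[f(6) + f(29)] = ½[7776.00 + 2.05111e+07] = 1.02595e+07.
Running total after boundary: 1.09389e+08.
Correction k=1: B_{2}/2! · (f^{(1)}(29) − f^{(1)}(6)) = 1/12 · (3.53640e+06 − 6480.00) = 294160.
Running total after k=1: 1.09683e+08.
Correction k=2: B_{4}/4! · (f^{(3)}(29) − f^{(3)}(6)) = −1/720 · (50460.0 − 2160.00) = -67.0833.
Running total after k=2: 1.09683e+08.
Correction k=3: B_{6}/6! · (f^{(5)}(29) − f^{(5)}(6)) = 1/30240 · (120.000 − 120.000) = 0.00000.

S_3 ≈ 1.09683e+08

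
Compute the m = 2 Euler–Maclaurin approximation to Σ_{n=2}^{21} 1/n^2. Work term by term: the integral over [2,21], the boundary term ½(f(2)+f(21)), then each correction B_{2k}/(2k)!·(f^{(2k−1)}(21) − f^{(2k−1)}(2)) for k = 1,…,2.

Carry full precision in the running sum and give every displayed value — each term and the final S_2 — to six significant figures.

S_2 ≈ 0.598288

∫_2^21 1/x^2 dx evaluates to 0.452381.
Endpoint term: (f(2) + f(21))/2 = (0.250000 + 0.00226757)/2 = 0.126134.
So far: 0.578515.
Correction k=1: B_{2}/2! · (f^{(1)}(21) − f^{(1)}(2)) = 1/12 · (-0.000215959 − (-0.250000)) = 0.0208153.
Running total after k=1: 0.599330.
Correction k=2: B_{4}/4! · (f^{(3)}(21) − f^{(3)}(2)) = −1/720 · (-5.87645e-06 − (-0.750000)) = -0.00104166.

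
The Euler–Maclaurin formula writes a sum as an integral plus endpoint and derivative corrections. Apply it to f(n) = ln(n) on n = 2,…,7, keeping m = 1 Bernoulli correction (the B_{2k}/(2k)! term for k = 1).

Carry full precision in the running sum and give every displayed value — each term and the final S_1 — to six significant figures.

The integral term ∫_2^7 ln(x) dx = 7.23508.
Endpoint term: (f(2) + f(7))/2 = (0.693147 + 1.94591)/2 = 1.31953.
Integral + boundary = 8.55461.
k=1: B_{2}/(2)! × [f^{(1)}(7) − f^{(1)}(2)] = 1/12 × (0.142857 − 0.500000) = -0.0297619.

S_1 ≈ 8.52484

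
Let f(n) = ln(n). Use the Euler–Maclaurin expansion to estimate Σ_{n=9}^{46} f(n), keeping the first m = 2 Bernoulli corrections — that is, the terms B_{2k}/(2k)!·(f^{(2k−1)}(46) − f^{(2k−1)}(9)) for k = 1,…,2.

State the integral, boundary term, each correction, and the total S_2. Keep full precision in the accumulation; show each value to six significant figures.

S_2 ≈ 122.348

The integral term ∫_9^46 ln(x) dx = 119.342.
Endpoint term: (f(9) + f(46))/2 = (2.19722 + 3.82864)/2 = 3.01293.
Running total after boundary: 122.355.
Order-1 term: 1/12 · (0.0217391 − 0.111111) = -0.00744767.
Partial sum through k=1: 122.348.
Order-2 term: −1/720 · (2.05474e-05 − 0.00274348) = 3.78186e-06.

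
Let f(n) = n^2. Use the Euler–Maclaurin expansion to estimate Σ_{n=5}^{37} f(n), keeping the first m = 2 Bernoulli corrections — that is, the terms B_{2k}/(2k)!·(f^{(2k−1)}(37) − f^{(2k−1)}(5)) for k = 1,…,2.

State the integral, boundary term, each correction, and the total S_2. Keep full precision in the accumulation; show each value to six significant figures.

∫_5^37 x^2 dx evaluates to 16842.7.
½[f(5) + f(37)] = ½[25.0000 + 1369.00] = 697.000.
Integral + boundary = 17539.7.
k=1: B_{2}/(2)! × [f^{(1)}(37) − f^{(1)}(5)] = 1/12 × (74.0000 − 10.0000) = 5.33333.
Partial sum through k=1: 17545.0.
k=2: B_{4}/(4)! × [f^{(3)}(37) − f^{(3)}(5)] = −1/720 × (0.00000 − 0.00000) = 0.00000.

S_2 ≈ 17545.0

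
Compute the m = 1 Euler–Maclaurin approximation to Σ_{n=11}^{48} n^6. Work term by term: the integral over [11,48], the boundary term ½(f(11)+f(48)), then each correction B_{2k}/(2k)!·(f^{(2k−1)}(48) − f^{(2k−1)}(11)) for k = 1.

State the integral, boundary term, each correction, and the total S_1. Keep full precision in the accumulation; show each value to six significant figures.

S_1 ≈ 9.01076e+10

∫_11^48 x^6 dx evaluates to 8.38641e+10.
Boundary: ½(f(11) + f(48)) = ½(1.77156e+06 + 1.22306e+10) = 6.11618e+09.
Integral + boundary = 8.99803e+10.
k=1: B_{2}/(2)! × [f^{(1)}(48) − f^{(1)}(11)] = 1/12 × (1.52882e+09 − 966306) = 1.27321e+08.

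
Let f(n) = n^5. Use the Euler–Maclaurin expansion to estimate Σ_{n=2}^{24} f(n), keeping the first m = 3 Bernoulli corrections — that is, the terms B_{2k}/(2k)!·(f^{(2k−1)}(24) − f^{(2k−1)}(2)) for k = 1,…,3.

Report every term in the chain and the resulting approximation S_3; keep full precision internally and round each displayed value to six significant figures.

S_3 ≈ 3.59700e+07

The integral term ∫_2^24 x^5 dx = 3.18505e+07.
Boundary: ½(f(2) + f(24)) = ½(32.0000 + 7.96262e+06) = 3.98133e+06.
Integral + boundary = 3.58318e+07.
Correction k=1: B_{2}/2! · (f^{(1)}(24) − f^{(1)}(2)) = 1/12 · (1.65888e+06 − 80.0000) = 138233.
After k=1: 3.59700e+07.
Correction k=2: B_{4}/4! · (f^{(3)}(24) − f^{(3)}(2)) = −1/720 · (34560.0 − 240.000) = -47.6667.
After k=2: 3.59700e+07.
Correction k=3: B_{6}/6! · (f^{(5)}(24) − f^{(5)}(2)) = 1/30240 · (120.000 − 120.000) = 0.00000.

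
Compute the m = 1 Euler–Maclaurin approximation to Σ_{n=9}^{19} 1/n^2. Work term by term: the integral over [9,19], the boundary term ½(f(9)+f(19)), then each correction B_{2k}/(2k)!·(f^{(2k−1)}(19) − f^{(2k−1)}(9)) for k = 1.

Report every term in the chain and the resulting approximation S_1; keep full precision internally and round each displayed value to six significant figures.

Integral: ∫_9^19 1/x^2 dx = 0.0584795.
Boundary: ½(f(9) + f(19)) = ½(0.0123457 + 0.00277008) = 0.00755788.
So far: 0.0660374.
Order-1 term: 1/12 · (-0.000291588 − (-0.00274348)) = 0.000204325.

S_1 ≈ 0.0662417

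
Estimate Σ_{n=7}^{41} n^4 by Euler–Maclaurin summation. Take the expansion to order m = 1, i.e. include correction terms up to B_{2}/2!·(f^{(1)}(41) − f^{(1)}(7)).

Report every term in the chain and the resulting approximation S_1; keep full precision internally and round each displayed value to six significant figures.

S_1 ≈ 2.46048e+07

∫_7^41 x^4 dx evaluates to 2.31679e+07.
Boundary: ½(f(7) + f(41)) = ½(2401.00 + 2.82576e+06) = 1.41408e+06.
Running total after boundary: 2.45820e+07.
Correction k=1: B_{2}/2! · (f^{(1)}(41) − f^{(1)}(7)) = 1/12 · (275684 − 1372.00) = 22859.3.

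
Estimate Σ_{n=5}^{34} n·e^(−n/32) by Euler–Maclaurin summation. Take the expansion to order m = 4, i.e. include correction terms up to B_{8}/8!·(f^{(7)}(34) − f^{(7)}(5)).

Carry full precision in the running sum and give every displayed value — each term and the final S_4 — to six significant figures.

Integral: ∫_5^34 x·e^(−x/32) dx = 282.841.
Boundary: ½(f(5) + f(34)) = ½(4.27673 + 11.7501) = 8.01341.
Integral + boundary = 290.855.
Correction k=1: B_{2}/2! · (f^{(1)}(34) − f^{(1)}(5)) = 1/12 · (-0.0215994 − 0.721698) = -0.0619414.
Running total after k=1: 290.793.
Correction k=2: B_{4}/4! · (f^{(3)}(34) − f^{(3)}(5)) = −1/720 · (0.000653889 − 0.00237538) = 2.39096e-06.
Running total after k=2: 290.793.
Correction k=3: B_{6}/6! · (f^{(5)}(34) − f^{(5)}(5)) = 1/30240 · (1.29773e-06 − 3.95115e-06) = -8.77455e-11.
Running total after k=3: 290.793.
Correction k=4: B_{8}/8! · (f^{(7)}(34) − f^{(7)}(5)) = −1/1209600 · (1.91102e-09 − 5.45175e-09) = 2.92719e-15.

S_4 ≈ 290.793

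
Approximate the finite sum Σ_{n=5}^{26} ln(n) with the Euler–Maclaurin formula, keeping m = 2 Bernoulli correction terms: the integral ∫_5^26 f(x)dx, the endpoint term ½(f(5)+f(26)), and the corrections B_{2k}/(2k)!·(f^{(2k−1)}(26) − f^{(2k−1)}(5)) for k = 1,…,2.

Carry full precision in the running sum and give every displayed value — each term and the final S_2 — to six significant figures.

The integral term ∫_5^26 ln(x) dx = 55.6633.
Endpoint term: (f(5) + f(26))/2 = (1.60944 + 3.25810)/2 = 2.43377.
So far: 58.0971.
Order-1 term: 1/12 · (0.0384615 − 0.200000) = -0.0134615.
Partial sum through k=1: 58.0836.
Order-2 term: −1/720 · (0.000113792 − 0.0160000) = 2.20642e-05.

S_2 ≈ 58.0836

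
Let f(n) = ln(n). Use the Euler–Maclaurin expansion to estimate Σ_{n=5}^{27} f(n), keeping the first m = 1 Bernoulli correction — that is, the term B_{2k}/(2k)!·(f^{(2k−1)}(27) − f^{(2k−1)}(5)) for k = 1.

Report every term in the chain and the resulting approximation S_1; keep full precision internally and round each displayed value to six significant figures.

The integral term ∫_5^27 ln(x) dx = 58.9404.
½[f(5) + f(27)] = ½[1.60944 + 3.29584] = 2.45264.
Running total after boundary: 61.3930.
Correction k=1: B_{2}/2! · (f^{(1)}(27) − f^{(1)}(5)) = 1/12 · (0.0370370 − 0.200000) = -0.0135802.

S_1 ≈ 61.3795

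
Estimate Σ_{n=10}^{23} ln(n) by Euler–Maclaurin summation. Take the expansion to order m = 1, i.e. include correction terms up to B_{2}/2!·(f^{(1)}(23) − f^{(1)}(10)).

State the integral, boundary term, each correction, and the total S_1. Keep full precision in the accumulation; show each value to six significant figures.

S_1 ≈ 38.8048

∫_10^23 ln(x) dx evaluates to 36.0905.
Boundary: ½(f(10) + f(23)) = ½(2.30259 + 3.13549) = 2.71904.
So far: 38.8096.
Correction k=1: B_{2}/2! · (f^{(1)}(23) − f^{(1)}(10)) = 1/12 · (0.0434783 − 0.100000) = -0.00471014.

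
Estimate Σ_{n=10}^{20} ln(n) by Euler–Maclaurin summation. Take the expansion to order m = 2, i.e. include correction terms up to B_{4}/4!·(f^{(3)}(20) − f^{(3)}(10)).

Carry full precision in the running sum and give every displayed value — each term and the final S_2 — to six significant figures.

Integral: ∫_10^20 ln(x) dx = 26.8888.
Endpoint term: (f(10) + f(20))/2 = (2.30259 + 2.99573)/2 = 2.64916.
Running total after boundary: 29.5380.
Order-1 term: 1/12 · (0.0500000 − 0.100000) = -0.00416667.
Running total after k=1: 29.5338.
Order-2 term: −1/720 · (0.000250000 − 0.00200000) = 2.43056e-06.

S_2 ≈ 29.5338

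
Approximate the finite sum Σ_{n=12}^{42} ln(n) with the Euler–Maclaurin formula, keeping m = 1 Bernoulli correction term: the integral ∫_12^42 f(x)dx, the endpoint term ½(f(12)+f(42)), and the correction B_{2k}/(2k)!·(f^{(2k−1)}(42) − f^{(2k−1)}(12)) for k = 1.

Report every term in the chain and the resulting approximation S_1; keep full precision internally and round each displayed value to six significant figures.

Integral: ∫_12^42 ln(x) dx = 97.1632.
½[f(12) + f(42)] = ½[2.48491 + 3.73767] = 3.11129.
Running total after boundary: 100.275.
k=1: B_{2}/(2)! × [f^{(1)}(42) − f^{(1)}(12)] = 1/12 × (0.0238095 − 0.0833333) = -0.00496032.

S_1 ≈ 100.270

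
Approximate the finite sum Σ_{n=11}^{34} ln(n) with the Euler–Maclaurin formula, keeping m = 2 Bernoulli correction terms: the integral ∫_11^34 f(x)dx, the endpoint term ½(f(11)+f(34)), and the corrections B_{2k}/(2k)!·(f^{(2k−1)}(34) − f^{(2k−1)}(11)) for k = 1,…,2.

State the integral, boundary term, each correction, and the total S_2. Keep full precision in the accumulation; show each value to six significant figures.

∫_11^34 ln(x) dx evaluates to 70.5194.
Endpoint term: (f(11) + f(34))/2 = (2.39790 + 3.52636)/2 = 2.96213.
So far: 73.4815.
Correction k=1: B_{2}/2! · (f^{(1)}(34) − f^{(1)}(11)) = 1/12 · (0.0294118 − 0.0909091) = -0.00512478.
Partial sum through k=1: 73.4764.
Correction k=2: B_{4}/4! · (f^{(3)}(34) − f^{(3)}(11)) = −1/720 · (5.08854e-05 − 0.00150263) = 2.01631e-06.

S_2 ≈ 73.4764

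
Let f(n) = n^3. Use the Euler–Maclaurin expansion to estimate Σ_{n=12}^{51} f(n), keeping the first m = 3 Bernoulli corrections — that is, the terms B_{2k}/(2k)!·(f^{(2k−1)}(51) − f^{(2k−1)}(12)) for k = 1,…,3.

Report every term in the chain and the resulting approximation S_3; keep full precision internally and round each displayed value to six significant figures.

∫_12^51 x^3 dx evaluates to 1.68612e+06.
½[f(12) + f(51)] = ½[1728.00 + 132651] = 67189.5.
Integral + boundary = 1.75331e+06.
k=1: B_{2}/(2)! × [f^{(1)}(51) − f^{(1)}(12)] = 1/12 × (7803.00 − 432.000) = 614.250.
Partial sum through k=1: 1.75392e+06.
k=2: B_{4}/(4)! × [f^{(3)}(51) − f^{(3)}(12)] = −1/720 × (6.00000 − 6.00000) = 0.00000.
Partial sum through k=2: 1.75392e+06.
k=3: B_{6}/(6)! × [f^{(5)}(51) − f^{(5)}(12)] = 1/30240 × (0.00000 − 0.00000) = 0.00000.

S_3 ≈ 1.75392e+06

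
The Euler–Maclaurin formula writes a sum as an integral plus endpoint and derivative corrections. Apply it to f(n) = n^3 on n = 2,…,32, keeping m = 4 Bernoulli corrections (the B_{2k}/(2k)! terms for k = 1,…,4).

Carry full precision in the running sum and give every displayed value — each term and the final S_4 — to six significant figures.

S_4 ≈ 278783

The integral term ∫_2^32 x^3 dx = 262140.
Endpoint term: (f(2) + f(32))/2 = (8.00000 + 32768.0)/2 = 16388.0.
Running total after boundary: 278528.
Order-1 term: 1/12 · (3072.00 − 12.0000) = 255.000.
After k=1: 278783.
Order-2 term: −1/720 · (6.00000 − 6.00000) = 0.00000.
After k=2: 278783.
Order-3 term: 1/30240 · (0.00000 − 0.00000) = 0.00000.
After k=3: 278783.
Order-4 term: −1/1209600 · (0.00000 − 0.00000) = 0.00000.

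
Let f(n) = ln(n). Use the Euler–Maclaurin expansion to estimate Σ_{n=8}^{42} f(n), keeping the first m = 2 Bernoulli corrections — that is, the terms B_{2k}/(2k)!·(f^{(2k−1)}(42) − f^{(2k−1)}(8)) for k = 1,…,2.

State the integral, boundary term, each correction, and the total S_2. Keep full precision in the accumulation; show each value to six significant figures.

S_2 ≈ 109.247

∫_8^42 ln(x) dx evaluates to 106.347.
½[f(8) + f(42)] = ½[2.07944 + 3.73767] = 2.90856.
So far: 109.255.
Order-1 term: 1/12 · (0.0238095 − 0.125000) = -0.00843254.
Partial sum through k=1: 109.247.
Order-2 term: −1/720 · (2.69949e-05 − 0.00390625) = 5.38785e-06.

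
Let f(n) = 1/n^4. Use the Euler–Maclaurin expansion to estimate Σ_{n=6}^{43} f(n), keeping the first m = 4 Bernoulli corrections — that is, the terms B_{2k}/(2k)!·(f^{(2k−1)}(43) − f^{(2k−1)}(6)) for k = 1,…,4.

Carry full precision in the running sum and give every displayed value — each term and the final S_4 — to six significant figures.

S_4 ≈ 0.00196726

∫_6^43 1/x^4 dx evaluates to 0.00153902.
Endpoint term: (f(6) + f(43))/2 = (0.000771605 + 2.92500e-07)/2 = 0.000385949.
Integral + boundary = 0.00192497.
k=1: B_{2}/(2)! × [f^{(1)}(43) − f^{(1)}(6)] = 1/12 × (-2.72093e-08 − (-0.000514403)) = 4.28647e-05.
After k=1: 0.00196783.
k=2: B_{4}/(4)! × [f^{(3)}(43) − f^{(3)}(6)] = −1/720 × (-4.41471e-10 − (-0.000428669)) = -5.95374e-07.
After k=2: 0.00196724.
k=3: B_{6}/(6)! × [f^{(5)}(43) − f^{(5)}(6)] = 1/30240 × (-1.33707e-11 − (-0.000666819)) = 2.20509e-08.
After k=3: 0.00196726.
k=4: B_{8}/(8)! × [f^{(7)}(43) − f^{(7)}(6)] = −1/1209600 × (-6.50817e-13 − (-0.00166705)) = -1.37818e-09.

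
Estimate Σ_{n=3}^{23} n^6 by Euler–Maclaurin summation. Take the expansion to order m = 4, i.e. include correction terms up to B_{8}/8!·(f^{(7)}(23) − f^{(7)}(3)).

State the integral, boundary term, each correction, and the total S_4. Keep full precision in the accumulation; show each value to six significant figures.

S_4 ≈ 5.63638e+08

The integral term ∫_3^23 x^6 dx = 4.86403e+08.
Boundary: ½(f(3) + f(23)) = ½(729.000 + 1.48036e+08) = 7.40183e+07.
Running total after boundary: 5.60422e+08.
Correction k=1: B_{2}/2! · (f^{(1)}(23) − f^{(1)}(3)) = 1/12 · (3.86181e+07 − 1458.00) = 3.21805e+06.
Running total after k=1: 5.63640e+08.
Correction k=2: B_{4}/4! · (f^{(3)}(23) − f^{(3)}(3)) = −1/720 · (1.46004e+06 − 3240.00) = -2023.33.
Running total after k=2: 5.63638e+08.
Correction k=3: B_{6}/6! · (f^{(5)}(23) − f^{(5)}(3)) = 1/30240 · (16560.0 − 2160.00) = 0.476190.
Running total after k=3: 5.63638e+08.
Correction k=4: B_{8}/8! · (f^{(7)}(23) − f^{(7)}(3)) = −1/1209600 · (0.00000 − 0.00000) = 0.00000.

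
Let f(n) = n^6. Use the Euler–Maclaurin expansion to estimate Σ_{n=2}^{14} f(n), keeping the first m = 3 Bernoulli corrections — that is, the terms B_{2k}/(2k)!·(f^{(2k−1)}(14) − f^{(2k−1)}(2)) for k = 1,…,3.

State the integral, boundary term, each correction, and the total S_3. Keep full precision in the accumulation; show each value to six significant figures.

S_3 ≈ 1.90923e+07

Integral: ∫_2^14 x^6 dx = 1.50591e+07.
½[f(2) + f(14)] = ½[64.0000 + 7.52954e+06] = 3.76480e+06.
So far: 1.88239e+07.
Correction k=1: B_{2}/2! · (f^{(1)}(14) − f^{(1)}(2)) = 1/12 · (3.22694e+06 − 192.000) = 268896.
Running total after k=1: 1.90927e+07.
Correction k=2: B_{4}/4! · (f^{(3)}(14) − f^{(3)}(2)) = −1/720 · (329280 − 960.000) = -456.000.
Running total after k=2: 1.90923e+07.
Correction k=3: B_{6}/6! · (f^{(5)}(14) − f^{(5)}(2)) = 1/30240 · (10080.0 − 1440.00) = 0.285714.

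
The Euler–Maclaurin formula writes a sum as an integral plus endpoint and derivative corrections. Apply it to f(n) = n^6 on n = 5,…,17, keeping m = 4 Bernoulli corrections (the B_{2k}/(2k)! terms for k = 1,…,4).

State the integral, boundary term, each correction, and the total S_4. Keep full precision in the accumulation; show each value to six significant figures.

S_4 ≈ 7.13928e+07

Integral: ∫_5^17 x^6 dx = 5.86086e+07.
Boundary: ½(f(5) + f(17)) = ½(15625.0 + 2.41376e+07) = 1.20766e+07.
So far: 7.06852e+07.
k=1: B_{2}/(2)! × [f^{(1)}(17) − f^{(1)}(5)] = 1/12 × (8.51914e+06 − 18750.0) = 708366.
Partial sum through k=1: 7.13936e+07.
k=2: B_{4}/(4)! × [f^{(3)}(17) − f^{(3)}(5)] = −1/720 × (589560 − 15000.0) = -798.000.
Partial sum through k=2: 7.13928e+07.
k=3: B_{6}/(6)! × [f^{(5)}(17) − f^{(5)}(5)] = 1/30240 × (12240.0 − 3600.00) = 0.285714.
Partial sum through k=3: 7.13928e+07.
k=4: B_{8}/(8)! × [f^{(7)}(17) − f^{(7)}(5)] = −1/1209600 × (0.00000 − 0.00000) = 0.00000.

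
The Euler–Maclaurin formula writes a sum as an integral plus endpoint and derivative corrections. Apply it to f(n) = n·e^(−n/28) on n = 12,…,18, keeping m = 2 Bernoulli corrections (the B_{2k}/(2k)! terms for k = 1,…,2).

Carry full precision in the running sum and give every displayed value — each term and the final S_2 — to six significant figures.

Integral: ∫_12^18 x·e^(−x/28) dx = 52.3968.
Boundary: ½(f(12) + f(18)) = ½(7.81727 + 9.46418) = 8.64073.
Running total after boundary: 61.0375.
Correction k=1: B_{2}/2! · (f^{(1)}(18) − f^{(1)}(12)) = 1/12 · (0.187781 − 0.372251) = -0.0153725.
Partial sum through k=1: 61.0221.
Correction k=2: B_{4}/4! · (f^{(3)}(18) − f^{(3)}(12)) = −1/720 · (0.00158081 − 0.00213664) = 7.71988e-07.

S_2 ≈ 61.0221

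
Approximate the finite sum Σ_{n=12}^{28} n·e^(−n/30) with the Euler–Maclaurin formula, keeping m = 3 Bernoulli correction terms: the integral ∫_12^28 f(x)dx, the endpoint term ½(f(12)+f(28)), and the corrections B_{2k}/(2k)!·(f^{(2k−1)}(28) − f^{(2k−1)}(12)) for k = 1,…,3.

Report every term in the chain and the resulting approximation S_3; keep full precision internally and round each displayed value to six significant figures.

S_3 ≈ 169.860

Integral: ∫_12^28 x·e^(−x/30) dx = 160.364.
Boundary: ½(f(12) + f(28)) = ½(8.04384 + 11.0107) = 9.52729.
So far: 169.892.
Correction k=1: B_{2}/2! · (f^{(1)}(28) − f^{(1)}(12)) = 1/12 · (0.0262160 − 0.402192) = -0.0313313.
After k=1: 169.860.
Correction k=2: B_{4}/4! · (f^{(3)}(28) − f^{(3)}(12)) = −1/720 · (0.000902997 − 0.00193648) = 1.43539e-06.
After k=2: 169.860.
Correction k=3: B_{6}/6! · (f^{(5)}(28) − f^{(5)}(12)) = 1/30240 · (1.97429e-06 − 3.80676e-06) = -6.05972e-11.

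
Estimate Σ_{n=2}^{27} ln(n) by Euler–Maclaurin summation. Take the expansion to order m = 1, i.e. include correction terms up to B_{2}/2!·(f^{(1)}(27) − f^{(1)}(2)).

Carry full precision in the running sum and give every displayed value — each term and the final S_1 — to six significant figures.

∫_2^27 ln(x) dx evaluates to 62.6013.
Endpoint term: (f(2) + f(27))/2 = (0.693147 + 3.29584)/2 = 1.99449.
Integral + boundary = 64.5958.
Correction k=1: B_{2}/2! · (f^{(1)}(27) − f^{(1)}(2)) = 1/12 · (0.0370370 − 0.500000) = -0.0385802.

S_1 ≈ 64.5572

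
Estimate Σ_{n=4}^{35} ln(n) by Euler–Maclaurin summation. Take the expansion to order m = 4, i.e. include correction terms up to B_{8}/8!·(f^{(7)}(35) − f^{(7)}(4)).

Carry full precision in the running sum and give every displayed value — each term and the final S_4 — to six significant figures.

The integral term ∫_4^35 ln(x) dx = 87.8920.
Endpoint term: (f(4) + f(35))/2 = (1.38629 + 3.55535)/2 = 2.47082.
Integral + boundary = 90.3628.
k=1: B_{2}/(2)! × [f^{(1)}(35) − f^{(1)}(4)] = 1/12 × (0.0285714 − 0.250000) = -0.0184524.
Partial sum through k=1: 90.3444.
k=2: B_{4}/(4)! × [f^{(3)}(35) − f^{(3)}(4)] = −1/720 × (4.66472e-05 − 0.0312500) = 4.33380e-05.
Partial sum through k=2: 90.3444.
k=3: B_{6}/(6)! × [f^{(5)}(35) − f^{(5)}(4)] = 1/30240 × (4.56952e-07 − 0.0234375) = -7.75034e-07.
Partial sum through k=3: 90.3444.
k=4: B_{8}/(8)! × [f^{(7)}(35) − f^{(7)}(4)] = −1/1209600 × (1.11907e-08 − 0.0439453) = 3.63304e-08.

S_4 ≈ 90.3444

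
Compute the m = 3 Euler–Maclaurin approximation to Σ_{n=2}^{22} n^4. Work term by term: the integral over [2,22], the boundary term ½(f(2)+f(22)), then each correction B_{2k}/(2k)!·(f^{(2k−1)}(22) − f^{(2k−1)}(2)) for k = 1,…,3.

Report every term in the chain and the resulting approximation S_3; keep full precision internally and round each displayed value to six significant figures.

S_3 ≈ 1.15140e+06

∫_2^22 x^4 dx evaluates to 1.03072e+06.
Boundary: ½(f(2) + f(22)) = ½(16.0000 + 234256) = 117136.
Running total after boundary: 1.14786e+06.
Correction k=1: B_{2}/2! · (f^{(1)}(22) − f^{(1)}(2)) = 1/12 · (42592.0 − 32.0000) = 3546.67.
Running total after k=1: 1.15140e+06.
Correction k=2: B_{4}/4! · (f^{(3)}(22) − f^{(3)}(2)) = −1/720 · (528.000 − 48.0000) = -0.666667.
Running total after k=2: 1.15140e+06.
Correction k=3: B_{6}/6! · (f^{(5)}(22) − f^{(5)}(2)) = 1/30240 · (0.00000 − 0.00000) = 0.00000.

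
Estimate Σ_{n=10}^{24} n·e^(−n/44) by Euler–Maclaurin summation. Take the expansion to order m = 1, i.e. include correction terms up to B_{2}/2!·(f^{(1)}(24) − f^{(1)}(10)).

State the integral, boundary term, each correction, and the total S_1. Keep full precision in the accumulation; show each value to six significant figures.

S_1 ≈ 169.778

∫_10^24 x·e^(−x/44) dx evaluates to 158.869.
Endpoint term: (f(10) + f(24))/2 = (7.96703 + 13.9099)/2 = 10.9385.
Integral + boundary = 169.808.
Order-1 term: 1/12 · (0.263445 − 0.615634) = -0.0293492.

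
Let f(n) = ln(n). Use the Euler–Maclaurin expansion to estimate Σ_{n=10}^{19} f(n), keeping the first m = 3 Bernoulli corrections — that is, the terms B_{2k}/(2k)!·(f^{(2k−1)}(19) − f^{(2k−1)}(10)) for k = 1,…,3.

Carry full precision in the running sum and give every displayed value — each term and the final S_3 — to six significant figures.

The integral term ∫_10^19 ln(x) dx = 23.9185.
½[f(10) + f(19)] = ½[2.30259 + 2.94444] = 2.62351.
So far: 26.5420.
Correction k=1: B_{2}/2! · (f^{(1)}(19) − f^{(1)}(10)) = 1/12 · (0.0526316 − 0.100000) = -0.00394737.
After k=1: 26.5381.
Correction k=2: B_{4}/4! · (f^{(3)}(19) − f^{(3)}(10)) = −1/720 · (0.000291588 − 0.00200000) = 2.37279e-06.
After k=2: 26.5381.
Correction k=3: B_{6}/6! · (f^{(5)}(19) − f^{(5)}(10)) = 1/30240 · (9.69267e-06 − 0.000240000) = -7.61598e-09.

S_3 ≈ 26.5381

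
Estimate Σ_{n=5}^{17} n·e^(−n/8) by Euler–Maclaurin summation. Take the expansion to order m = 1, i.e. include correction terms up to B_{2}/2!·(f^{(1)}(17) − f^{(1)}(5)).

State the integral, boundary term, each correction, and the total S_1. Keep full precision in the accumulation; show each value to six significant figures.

S_1 ≈ 34.1060

The integral term ∫_5^17 x·e^(−x/8) dx = 31.7806.
Boundary: ½(f(5) + f(17)) = ½(2.67631 + 2.03036) = 2.35333.
Integral + boundary = 34.1339.
Order-1 term: 1/12 · (-0.134362 − 0.200723) = -0.0279238.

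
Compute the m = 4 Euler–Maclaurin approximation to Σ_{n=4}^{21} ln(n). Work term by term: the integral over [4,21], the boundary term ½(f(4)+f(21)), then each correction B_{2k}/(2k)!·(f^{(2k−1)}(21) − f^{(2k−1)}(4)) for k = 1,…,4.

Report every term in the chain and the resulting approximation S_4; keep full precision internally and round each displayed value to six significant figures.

S_4 ≈ 43.5884

Integral: ∫_4^21 ln(x) dx = 41.3898.
Endpoint term: (f(4) + f(21))/2 = (1.38629 + 3.04452)/2 = 2.21541.
Integral + boundary = 43.6052.
Order-1 term: 1/12 · (0.0476190 − 0.250000) = -0.0168651.
Partial sum through k=1: 43.5883.
Order-2 term: −1/720 · (0.000215959 − 0.0312500) = 4.31028e-05.
Partial sum through k=2: 43.5884.
Order-3 term: 1/30240 · (5.87645e-06 − 0.0234375) = -7.74855e-07.
Partial sum through k=3: 43.5884.
Order-4 term: −1/1209600 · (3.99758e-07 − 0.0439453) = 3.63301e-08.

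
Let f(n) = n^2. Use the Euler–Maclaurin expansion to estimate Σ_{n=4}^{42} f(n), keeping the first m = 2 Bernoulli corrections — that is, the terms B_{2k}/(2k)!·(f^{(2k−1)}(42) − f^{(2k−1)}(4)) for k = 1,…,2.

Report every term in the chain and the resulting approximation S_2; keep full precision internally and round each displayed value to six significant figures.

S_2 ≈ 25571.0

Integral: ∫_4^42 x^2 dx = 24674.7.
Boundary: ½(f(4) + f(42)) = ½(16.0000 + 1764.00) = 890.000.
Integral + boundary = 25564.7.
Correction k=1: B_{2}/2! · (f^{(1)}(42) − f^{(1)}(4)) = 1/12 · (84.0000 − 8.00000) = 6.33333.
Running total after k=1: 25571.0.
Correction k=2: B_{4}/4! · (f^{(3)}(42) − f^{(3)}(4)) = −1/720 · (0.00000 − 0.00000) = 0.00000.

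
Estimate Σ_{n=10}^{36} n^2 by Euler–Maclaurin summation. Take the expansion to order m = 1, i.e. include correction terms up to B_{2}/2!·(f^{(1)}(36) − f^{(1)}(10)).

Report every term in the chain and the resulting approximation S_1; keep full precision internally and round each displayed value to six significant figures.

S_1 ≈ 15921.0

The integral term ∫_10^36 x^2 dx = 15218.7.
Boundary: ½(f(10) + f(36)) = ½(100.000 + 1296.00) = 698.000.
Running total after boundary: 15916.7.
Correction k=1: B_{2}/2! · (f^{(1)}(36) − f^{(1)}(10)) = 1/12 · (72.0000 − 20.0000) = 4.33333.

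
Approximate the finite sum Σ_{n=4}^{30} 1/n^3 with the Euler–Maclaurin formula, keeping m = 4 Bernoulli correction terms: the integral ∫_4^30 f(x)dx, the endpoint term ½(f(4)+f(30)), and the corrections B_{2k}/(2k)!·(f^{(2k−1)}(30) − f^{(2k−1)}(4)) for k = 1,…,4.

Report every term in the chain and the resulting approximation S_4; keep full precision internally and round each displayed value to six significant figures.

S_4 ≈ 0.0394825

Integral: ∫_4^30 1/x^3 dx = 0.0306944.
Boundary: ½(f(4) + f(30)) = ½(0.0156250 + 3.70370e-05) = 0.00783102.
So far: 0.0385255.
Correction k=1: B_{2}/2! · (f^{(1)}(30) − f^{(1)}(4)) = 1/12 · (-3.70370e-06 − (-0.0117188)) = 0.000976254.
Running total after k=1: 0.0395017.
Correction k=2: B_{4}/4! · (f^{(3)}(30) − f^{(3)}(4)) = −1/720 · (-8.23045e-08 − (-0.0146484)) = -2.03449e-05.
Running total after k=2: 0.0394814.
Correction k=3: B_{6}/6! · (f^{(5)}(30) − f^{(5)}(4)) = 1/30240 · (-3.84088e-09 − (-0.0384521)) = 1.27157e-06.
Running total after k=3: 0.0394826.
Correction k=4: B_{8}/8! · (f^{(7)}(30) − f^{(7)}(4)) = −1/1209600 · (-3.07270e-10 − (-0.173035)) = -1.43051e-07.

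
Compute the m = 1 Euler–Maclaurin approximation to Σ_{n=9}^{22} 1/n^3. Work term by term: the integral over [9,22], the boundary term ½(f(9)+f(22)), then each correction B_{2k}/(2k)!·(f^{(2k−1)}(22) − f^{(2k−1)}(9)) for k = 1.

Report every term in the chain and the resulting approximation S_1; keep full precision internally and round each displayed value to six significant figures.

S_1 ≈ 0.00590965

∫_9^22 1/x^3 dx evaluates to 0.00513978.
½[f(9) + f(22)] = ½[0.00137174 + 9.39144e-05] = 0.000732828.
So far: 0.00587261.
Correction k=1: B_{2}/2! · (f^{(1)}(22) − f^{(1)}(9)) = 1/12 · (-1.28065e-05 − (-0.000457247)) = 3.70367e-05.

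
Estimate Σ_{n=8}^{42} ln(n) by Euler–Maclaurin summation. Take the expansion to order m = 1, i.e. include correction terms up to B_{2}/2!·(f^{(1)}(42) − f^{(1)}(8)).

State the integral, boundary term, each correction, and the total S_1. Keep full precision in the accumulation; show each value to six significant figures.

S_1 ≈ 109.247

∫_8^42 ln(x) dx evaluates to 106.347.
½[f(8) + f(42)] = ½[2.07944 + 3.73767] = 2.90856.
Integral + boundary = 109.255.
Correction k=1: B_{2}/2! · (f^{(1)}(42) − f^{(1)}(8)) = 1/12 · (0.0238095 − 0.125000) = -0.00843254.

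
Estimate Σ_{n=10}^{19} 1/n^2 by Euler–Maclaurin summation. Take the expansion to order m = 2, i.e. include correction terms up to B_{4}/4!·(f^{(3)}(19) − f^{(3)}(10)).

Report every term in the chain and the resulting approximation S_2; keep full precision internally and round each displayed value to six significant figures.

The integral term ∫_10^19 1/x^2 dx = 0.0473684.
Endpoint term: (f(10) + f(19))/2 = (0.0100000 + 0.00277008)/2 = 0.00638504.
So far: 0.0537535.
Correction k=1: B_{2}/2! · (f^{(1)}(19) − f^{(1)}(10)) = 1/12 · (-0.000291588 − (-0.00200000)) = 0.000142368.
Partial sum through k=1: 0.0538958.
Correction k=2: B_{4}/4! · (f^{(3)}(19) − f^{(3)}(10)) = −1/720 · (-9.69267e-06 − (-0.000240000)) = -3.19871e-07.

S_2 ≈ 0.0538955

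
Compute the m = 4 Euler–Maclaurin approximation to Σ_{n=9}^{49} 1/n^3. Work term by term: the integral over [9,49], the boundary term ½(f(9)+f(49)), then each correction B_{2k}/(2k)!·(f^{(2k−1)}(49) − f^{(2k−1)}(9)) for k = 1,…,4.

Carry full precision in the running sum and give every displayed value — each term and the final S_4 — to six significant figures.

S_4 ≈ 0.00669262

Integral: ∫_9^49 1/x^3 dx = 0.00596459.
Boundary: ½(f(9) + f(49)) = ½(0.00137174 + 8.49986e-06) = 0.000690121.
Integral + boundary = 0.00665471.
Order-1 term: 1/12 · (-5.20400e-07 − (-0.000457247)) = 3.80606e-05.
Partial sum through k=1: 0.00669277.
Order-2 term: −1/720 · (-4.33486e-09 − (-0.000112901)) = -1.56800e-07.
Partial sum through k=2: 0.00669262.
Order-3 term: 1/30240 · (-7.58284e-11 − (-5.85410e-05)) = 1.93588e-09.
Partial sum through k=3: 0.00669262.
Order-4 term: −1/1209600 · (-2.27390e-12 − (-5.20365e-05)) = -4.30196e-11.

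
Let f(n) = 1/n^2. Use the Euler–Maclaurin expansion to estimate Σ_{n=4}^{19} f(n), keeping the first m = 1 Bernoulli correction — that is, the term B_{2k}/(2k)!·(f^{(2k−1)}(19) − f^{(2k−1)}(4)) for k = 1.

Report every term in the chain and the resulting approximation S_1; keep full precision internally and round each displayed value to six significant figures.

The integral term ∫_4^19 1/x^2 dx = 0.197368.
½[f(4) + f(19)] = ½[0.0625000 + 0.00277008] = 0.0326350.
So far: 0.230003.
Correction k=1: B_{2}/2! · (f^{(1)}(19) − f^{(1)}(4)) = 1/12 · (-0.000291588 − (-0.0312500)) = 0.00257987.

S_1 ≈ 0.232583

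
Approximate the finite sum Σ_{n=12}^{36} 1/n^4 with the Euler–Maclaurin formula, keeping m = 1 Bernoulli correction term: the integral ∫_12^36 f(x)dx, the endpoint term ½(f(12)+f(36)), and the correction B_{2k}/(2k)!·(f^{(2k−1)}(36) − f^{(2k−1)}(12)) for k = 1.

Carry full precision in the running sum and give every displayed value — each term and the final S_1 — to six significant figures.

∫_12^36 1/x^4 dx evaluates to 0.000185757.
½[f(12) + f(36)] = ½[4.82253e-05 + 5.95374e-07] = 2.44103e-05.
Running total after boundary: 0.000210167.
Correction k=1: B_{2}/2! · (f^{(1)}(36) − f^{(1)}(12)) = 1/12 · (-6.61527e-08 − (-1.60751e-05)) = 1.33408e-06.

S_1 ≈ 0.000211501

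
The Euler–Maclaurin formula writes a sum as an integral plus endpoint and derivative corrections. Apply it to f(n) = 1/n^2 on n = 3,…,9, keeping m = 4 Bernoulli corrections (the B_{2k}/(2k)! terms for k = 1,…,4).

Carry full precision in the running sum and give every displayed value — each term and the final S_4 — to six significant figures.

∫_3^9 1/x^2 dx evaluates to 0.222222.
Endpoint term: (f(3) + f(9))/2 = (0.111111 + 0.0123457)/2 = 0.0617284.
So far: 0.283951.
Correction k=1: B_{2}/2! · (f^{(1)}(9) − f^{(1)}(3)) = 1/12 · (-0.00274348 − (-0.0740741)) = 0.00594422.
Running total after k=1: 0.289895.
Correction k=2: B_{4}/4! · (f^{(3)}(9) − f^{(3)}(3)) = −1/720 · (-0.000406442 − (-0.0987654)) = -0.000136610.
Running total after k=2: 0.289758.
Correction k=3: B_{6}/6! · (f^{(5)}(9) − f^{(5)}(3)) = 1/30240 · (-0.000150534 − (-0.329218)) = 1.08819e-05.
Running total after k=3: 0.289769.
Correction k=4: B_{8}/8! · (f^{(7)}(9) − f^{(7)}(3)) = −1/1209600 · (-0.000104073 − (-2.04847)) = -1.69342e-06.

S_4 ≈ 0.289767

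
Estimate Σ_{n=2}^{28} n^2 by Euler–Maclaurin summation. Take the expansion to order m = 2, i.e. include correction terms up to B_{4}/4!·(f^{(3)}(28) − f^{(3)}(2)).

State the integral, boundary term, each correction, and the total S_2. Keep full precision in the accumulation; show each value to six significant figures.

S_2 ≈ 7713.00

Integral: ∫_2^28 x^2 dx = 7314.67.
½[f(2) + f(28)] = ½[4.00000 + 784.000] = 394.000.
So far: 7708.67.
k=1: B_{2}/(2)! × [f^{(1)}(28) − f^{(1)}(2)] = 1/12 × (56.0000 − 4.00000) = 4.33333.
Running total after k=1: 7713.00.
k=2: B_{4}/(4)! × [f^{(3)}(28) − f^{(3)}(2)] = −1/720 × (0.00000 − 0.00000) = 0.00000.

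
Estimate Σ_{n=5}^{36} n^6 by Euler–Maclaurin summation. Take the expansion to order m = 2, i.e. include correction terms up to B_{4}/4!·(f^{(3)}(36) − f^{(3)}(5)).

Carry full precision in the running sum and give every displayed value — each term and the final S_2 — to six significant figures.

Integral: ∫_5^36 x^6 dx = 1.11949e+10.
½[f(5) + f(36)] = ½[15625.0 + 2.17678e+09] = 1.08840e+09.
Integral + boundary = 1.22833e+10.
Correction k=1: B_{2}/2! · (f^{(1)}(36) − f^{(1)}(5)) = 1/12 · (3.62797e+08 − 18750.0) = 3.02315e+07.
After k=1: 1.23135e+10.
Correction k=2: B_{4}/4! · (f^{(3)}(36) − f^{(3)}(5)) = −1/720 · (5.59872e+06 − 15000.0) = -7755.17.

S_2 ≈ 1.23135e+10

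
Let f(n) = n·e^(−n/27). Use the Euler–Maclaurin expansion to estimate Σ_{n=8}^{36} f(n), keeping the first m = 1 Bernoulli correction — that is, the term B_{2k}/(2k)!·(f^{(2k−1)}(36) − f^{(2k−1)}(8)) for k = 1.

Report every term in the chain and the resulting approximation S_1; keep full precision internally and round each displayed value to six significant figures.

The integral term ∫_8^36 x·e^(−x/27) dx = 254.292.
Endpoint term: (f(8) + f(36))/2 = (5.94854 + 9.48950)/2 = 7.71902.
So far: 262.011.
Order-1 term: 1/12 · (-0.0878657 − 0.523251) = -0.0509264.

S_1 ≈ 261.960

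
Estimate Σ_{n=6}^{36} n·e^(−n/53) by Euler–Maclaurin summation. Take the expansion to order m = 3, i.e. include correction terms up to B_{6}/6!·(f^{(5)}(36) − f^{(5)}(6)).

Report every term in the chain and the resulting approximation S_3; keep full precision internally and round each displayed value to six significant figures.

The integral term ∫_6^36 x·e^(−x/53) dx = 400.786.
Boundary: ½(f(6) + f(36)) = ½(5.35779 + 18.2520) = 11.8049.
Running total after boundary: 412.591.
Correction k=1: B_{2}/2! · (f^{(1)}(36) − f^{(1)}(6)) = 1/12 · (0.162622 − 0.791875) = -0.0524377.
Running total after k=1: 412.538.
Correction k=2: B_{4}/4! · (f^{(3)}(36) − f^{(3)}(6)) = −1/720 · (0.000418876 − 0.000917695) = 6.92805e-07.
Running total after k=2: 412.538.
Correction k=3: B_{6}/6! · (f^{(5)}(36) − f^{(5)}(6)) = 1/30240 · (2.77628e-07 − 5.53038e-07) = -9.10747e-12.

S_3 ≈ 412.538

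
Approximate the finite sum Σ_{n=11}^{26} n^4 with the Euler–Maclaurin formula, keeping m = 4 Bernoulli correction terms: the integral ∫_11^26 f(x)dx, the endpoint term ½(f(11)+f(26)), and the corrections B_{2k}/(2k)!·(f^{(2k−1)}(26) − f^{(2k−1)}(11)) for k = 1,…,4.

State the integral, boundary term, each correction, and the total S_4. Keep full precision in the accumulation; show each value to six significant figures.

The integral term ∫_11^26 x^4 dx = 2.34406e+06.
Endpoint term: (f(11) + f(26))/2 = (14641.0 + 456976)/2 = 235808.
So far: 2.57987e+06.
Correction k=1: B_{2}/2! · (f^{(1)}(26) − f^{(1)}(11)) = 1/12 · (70304.0 − 5324.00) = 5415.00.
Partial sum through k=1: 2.58529e+06.
Correction k=2: B_{4}/4! · (f^{(3)}(26) − f^{(3)}(11)) = −1/720 · (624.000 − 264.000) = -0.500000.
Partial sum through k=2: 2.58529e+06.
Correction k=3: B_{6}/6! · (f^{(5)}(26) − f^{(5)}(11)) = 1/30240 · (0.00000 − 0.00000) = 0.00000.
Partial sum through k=3: 2.58529e+06.
Correction k=4: B_{8}/8! · (f^{(7)}(26) − f^{(7)}(11)) = −1/1209600 · (0.00000 − 0.00000) = 0.00000.

S_4 ≈ 2.58529e+06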